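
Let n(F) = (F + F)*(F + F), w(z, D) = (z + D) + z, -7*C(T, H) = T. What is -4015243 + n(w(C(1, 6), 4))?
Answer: -196744203/49 ≈ -4.0152e+6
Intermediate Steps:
C(T, H) = -T/7
w(z, D) = D + 2*z (w(z, D) = (D + z) + z = D + 2*z)
n(F) = 4*F**2 (n(F) = (2*F)*(2*F) = 4*F**2)
-4015243 + n(w(C(1, 6), 4)) = -4015243 + 4*(4 + 2*(-1/7*1))**2 = -4015243 + 4*(4 + 2*(-1/7))**2 = -4015243 + 4*(4 - 2/7)**2 = -4015243 + 4*(26/7)**2 = -4015243 + 4*(676/49) = -4015243 + 2704/49 = -196744203/49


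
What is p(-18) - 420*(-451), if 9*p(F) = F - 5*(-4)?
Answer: 1704782/9 ≈ 1.8942e+5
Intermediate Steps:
p(F) = 20/9 + F/9 (p(F) = (F - 5*(-4))/9 = (F - 1*(-20))/9 = (F + 20)/9 = (20 + F)/9 = 20/9 + F/9)
p(-18) - 420*(-451) = (20/9 + (⅑)*(-18)) - 420*(-451) = (20/9 - 2) + 189420 = 2/9 + 189420 = 1704782/9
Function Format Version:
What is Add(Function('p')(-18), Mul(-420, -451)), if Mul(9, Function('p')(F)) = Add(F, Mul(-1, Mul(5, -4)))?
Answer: Rational(1704782, 9) ≈ 1.8942e+5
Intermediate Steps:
Function('p')(F) = Add(Rational(20, 9), Mul(Rational(1, 9), F)) (Function('p')(F) = Mul(Rational(1, 9), Add(F, Mul(-1, Mul(5, -4)))) = Mul(Rational(1, 9), Add(F, Mul(-1, -20))) = Mul(Rational(1, 9), Add(F, 20)) = Mul(Rational(1, 9), Add(20, F)) = Add(Rational(20, 9), Mul(Rational(1, 9), F)))
Add(Function('p')(-18), Mul(-420, -451)) = Add(Add(Rational(20, 9), Mul(Rational(1, 9), -18)), Mul(-420, -451)) = Add(Add(Rational(20, 9), -2), 189420) = Add(Rational(2, 9), 189420) = Rational(1704782, 9)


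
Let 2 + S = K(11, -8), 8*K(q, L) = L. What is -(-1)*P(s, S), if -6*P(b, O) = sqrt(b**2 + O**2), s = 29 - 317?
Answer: -sqrt(9217)/2 ≈ -48.003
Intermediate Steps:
s = -288
K(q, L) = L/8
S = -3 (S = -2 + (1/8)*(-8) = -2 - 1 = -3)
P(b, O) = -sqrt(O**2 + b**2)/6 (P(b, O) = -sqrt(b**2 + O**2)/6 = -sqrt(O**2 + b**2)/6)
-(-1)*P(s, S) = -(-1)*(-sqrt((-3)**2 + (-288)**2)/6) = -(-1)*(-sqrt(9 + 82944)/6) = -(-1)*(-sqrt(9217)/2) = -sqrt(9217)/2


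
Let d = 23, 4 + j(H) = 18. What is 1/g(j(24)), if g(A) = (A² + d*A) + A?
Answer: 1/532 ≈ 0.0018797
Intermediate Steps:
j(H) = 14 (j(H) = -4 + 18 = 14)
g(A) = A² + 24*A (g(A) = (A² + 23*A) + A = A² + 24*A)
1/g(j(24)) = 1/(14*(24 + 14)) = 1/(14*38) = 1/532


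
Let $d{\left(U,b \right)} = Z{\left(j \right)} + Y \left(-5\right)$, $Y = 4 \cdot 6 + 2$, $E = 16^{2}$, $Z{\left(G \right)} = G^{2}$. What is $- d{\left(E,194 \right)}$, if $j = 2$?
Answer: $126$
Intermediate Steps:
$E = 256$
$Y = 26$ ($Y = 24 + 2 = 26$)
$d{\left(U,b \right)} = -126$ ($d{\left(U,b \right)} = 2^{2} + 26 \left(-5\right) = 4 - 130 = -126$)
$- d{\left(E,194 \right)} = \left(-1\right) \left(-126\right) = 126$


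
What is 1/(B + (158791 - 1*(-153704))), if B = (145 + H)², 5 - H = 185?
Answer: 1/313720 ≈ 3.1876e-6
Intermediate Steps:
H = -180 (H = 5 - 1*185 = 5 - 185 = -180)
B = 1225 (B = (145 - 180)² = (-35)² = 1225)
1/(B + (158791 - 1*(-153704))) = 1/(1225 + (158791 - 1*(-153704))) = 1/(1225 + (158791 + 153704)) = 1/(1225 + 312495) = 1/313720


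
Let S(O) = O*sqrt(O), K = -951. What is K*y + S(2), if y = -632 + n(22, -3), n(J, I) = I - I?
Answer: 601032 + 2*sqrt(2) ≈ 6.0104e+5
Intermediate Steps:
n(J, I) = 0
S(O) = O**(3/2)
y = -632 (y = -632 + 0 = -632)
K*y + S(2) = -951*(-632) + 2**(3/2) = 601032 + 2*sqrt(2)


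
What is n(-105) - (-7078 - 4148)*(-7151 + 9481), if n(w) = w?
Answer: 26156475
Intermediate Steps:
n(-105) - (-7078 - 4148)*(-7151 + 9481) = -105 - (-7078 - 4148)*(-7151 + 9481) = -105 - (-11226)*2330 = -105 - 1*(-26156580) = -105 + 26156580 = 26156475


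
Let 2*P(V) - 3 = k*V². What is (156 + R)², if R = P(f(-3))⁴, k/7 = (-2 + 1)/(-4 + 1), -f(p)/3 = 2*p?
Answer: 110137246258834143597249/256 ≈ 4.3022e+20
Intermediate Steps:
f(p) = -6*p
k = 7/3 (k = 7*((-2 + 1)/(-4 + 1)) = 7*(-1/(-3)) = 7*(-1*(-⅓)) = 7*(⅓) = 7/3 ≈ 2.3333)
P(V) = 3/2 + 7*V²/6 (P(V) = 3/2 + (7*V²/3)/2 = 3/2 + 7*V²/6)
R = 331869318561/16 (R = (3/2 + 7*(-6*(-3))²/6)⁴ = (3/2 + (7/6)*18²)⁴ = (3/2 + (7/6)*324)⁴ = (3/2 + 378)⁴ = (759/2)⁴ = 331869318561/16 ≈ 2.0742e+10)
(156 + R)² = (156 + 331869318561/16)² = (331869321057/16)² = 110137246258834143597249/256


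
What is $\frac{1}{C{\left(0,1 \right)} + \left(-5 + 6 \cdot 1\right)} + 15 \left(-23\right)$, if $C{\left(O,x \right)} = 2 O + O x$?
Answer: $-344$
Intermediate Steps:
$\frac{1}{C{\left(0,1 \right)} + \left(-5 + 6 \cdot 1\right)} + 15 \left(-23\right) = \frac{1}{0 \left(2 + 1\right) + \left(-5 + 6 \cdot 1\right)} + 15 \left(-23\right) = \frac{1}{0 \cdot 3 + \left(-5 + 6\right)} - 345 = \frac{1}{0 + 1} - 345 = 1^{-1} - 345 = 1 - 345 = -344$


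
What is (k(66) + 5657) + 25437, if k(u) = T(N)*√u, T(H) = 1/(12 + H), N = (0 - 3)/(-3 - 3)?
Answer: 31094 + 2*√66/25 ≈ 31095.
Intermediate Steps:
N = ½ (N = -3/(-6) = -3*(-⅙) = ½ ≈ 0.50000)
k(u) = 2*√u/25 (k(u) = √u/(12 + ½) = √u/(25/2) = 2*√u/25)
(k(66) + 5657) + 25437 = (2*√66/25 + 5657) + 25437 = (5657 + 2*√66/25) + 25437 = 31094 + 2*√66/25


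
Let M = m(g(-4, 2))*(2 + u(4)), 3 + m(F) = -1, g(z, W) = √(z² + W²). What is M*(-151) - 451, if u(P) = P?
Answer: 3173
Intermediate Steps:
g(z, W) = √(W² + z²)
m(F) = -4 (m(F) = -3 - 1 = -4)
M = -24 (M = -4*(2 + 4) = -4*6 = -24)
M*(-151) - 451 = -24*(-151) - 451 = 3624 - 451 = 3173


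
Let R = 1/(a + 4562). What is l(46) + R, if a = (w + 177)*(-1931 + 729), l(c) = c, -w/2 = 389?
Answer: 33440345/726964 ≈ 46.000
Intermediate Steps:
w = -778 (w = -2*389 = -778)
a = 722402 (a = (-778 + 177)*(-1931 + 729) = -601*(-1202) = 722402)
R = 1/726964 (R = 1/(722402 + 4562) = 1/726964 ≈ 1.3756e-6)
l(46) + R = 46 + 1/726964 = 33440345/726964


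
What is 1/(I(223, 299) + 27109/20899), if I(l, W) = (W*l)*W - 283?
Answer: 20899/416645416969 ≈ 5.0160e-8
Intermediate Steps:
I(l, W) = -283 + l*W² (I(l, W) = l*W² - 283 = -283 + l*W²)
1/(I(223, 299) + 27109/20899) = 1/((-283 + 223*299²) + 27109/20899) = 1/((-283 + 223*89401) + 27109*(1/20899)) = 1/((-283 + 19936423) + 27109/20899) = 1/(19936140 + 27109/20899) = 1/(416645416969/20899) = 20899/416645416969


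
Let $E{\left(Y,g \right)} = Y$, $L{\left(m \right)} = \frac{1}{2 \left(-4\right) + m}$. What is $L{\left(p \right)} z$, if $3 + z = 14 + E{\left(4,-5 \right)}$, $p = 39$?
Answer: $\frac{15}{31} \approx 0.48387$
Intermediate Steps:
$L{\left(m \right)} = \frac{1}{-8 + m}$
$z = 15$ ($z = -3 + \left(14 + 4\right) = -3 + 18 = 15$)
$L{\left(p \right)} z = \frac{1}{-8 + 39} \cdot 15 = \frac{1}{31} \cdot 15 = \frac{15}{31}$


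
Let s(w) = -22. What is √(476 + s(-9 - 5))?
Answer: √454 ≈ 21.307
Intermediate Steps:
√(476 + s(-9 - 5)) = √(476 - 22) = √454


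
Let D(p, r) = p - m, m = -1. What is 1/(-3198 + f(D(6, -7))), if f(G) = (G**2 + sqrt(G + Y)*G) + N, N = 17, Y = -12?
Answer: -3132/9809669 - 7*I*sqrt(5)/9809669 ≈ -0.00031928 - 1.5956e-6*I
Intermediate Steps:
D(p, r) = 1 + p (D(p, r) = p - 1*(-1) = p + 1 = 1 + p)
f(G) = 17 + G**2 + G*sqrt(-12 + G) (f(G) = (G**2 + sqrt(G - 12)*G) + 17 = (G**2 + sqrt(-12 + G)*G) + 17 = (G**2 + G*sqrt(-12 + G)) + 17 = 17 + G**2 + G*sqrt(-12 + G))
1/(-3198 + f(D(6, -7))) = 1/(-3198 + (17 + (1 + 6)**2 + (1 + 6)*sqrt(-12 + (1 + 6)))) = 1/(-3198 + (17 + 7**2 + 7*sqrt(-12 + 7))) = 1/(-3198 + (17 + 49 + 7*sqrt(-5))) = 1/(-3198 + (17 + 49 + 7*(I*sqrt(5)))) = 1/(-3198 + (17 + 49 + 7*I*sqrt(5))) = 1/(-3198 + (66 + 7*I*sqrt(5))) = 1/(-3132 + 7*I*sqrt(5))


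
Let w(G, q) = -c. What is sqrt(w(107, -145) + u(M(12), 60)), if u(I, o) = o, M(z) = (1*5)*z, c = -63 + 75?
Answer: 4*sqrt(3) ≈ 6.9282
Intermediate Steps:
c = 12
M(z) = 5*z
w(G, q) = -12 (w(G, q) = -1*12 = -12)
sqrt(w(107, -145) + u(M(12), 60)) = sqrt(-12 + 60) = sqrt(48) = 4*sqrt(3)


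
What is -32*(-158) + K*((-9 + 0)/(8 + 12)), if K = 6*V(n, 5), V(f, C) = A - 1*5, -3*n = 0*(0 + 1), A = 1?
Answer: 25334/5 ≈ 5066.8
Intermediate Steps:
n = 0 (n = -0*(0 + 1) = -0 = -⅓*0 = 0)
V(f, C) = -4 (V(f, C) = 1 - 1*5 = 1 - 5 = -4)
K = -24 (K = 6*(-4) = -24)
-32*(-158) + K*((-9 + 0)/(8 + 12)) = -32*(-158) - 24*(-9 + 0)/(8 + 12) = 5056 - (-216)/20 = 5056 - 24*(-9/20) = 5056 + 54/5 = 25334/5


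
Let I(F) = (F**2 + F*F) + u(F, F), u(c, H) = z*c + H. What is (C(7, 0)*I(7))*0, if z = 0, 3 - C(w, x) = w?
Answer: 0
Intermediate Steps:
C(w, x) = 3 - w
u(c, H) = H (u(c, H) = 0*c + H = 0 + H = H)
I(F) = F + 2*F**2 (I(F) = (F**2 + F*F) + F = (F**2 + F**2) + F = 2*F**2 + F = F + 2*F**2)
(C(7, 0)*I(7))*0 = ((3 - 1*7)*(7*(1 + 2*7)))*0 = ((3 - 7)*(7*(1 + 14)))*0 = -28*15*0 = -4*105*0 = -420*0 = 0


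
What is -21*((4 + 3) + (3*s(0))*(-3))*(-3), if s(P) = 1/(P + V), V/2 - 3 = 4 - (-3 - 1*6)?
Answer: 13545/32 ≈ 423.28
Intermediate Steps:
V = 32 (V = 6 + 2*(4 - (-3 - 1*6)) = 6 + 2*(4 - (-3 - 6)) = 6 + 2*(4 - 1*(-9)) = 6 + 2*(4 + 9) = 6 + 2*13 = 6 + 26 = 32)
s(P) = 1/(32 + P) (s(P) = 1/(P + 32) = 1/(32 + P))
-21*((4 + 3) + (3*s(0))*(-3))*(-3) = -21*((4 + 3) + (3/(32 + 0))*(-3))*(-3) = -21*(7 + (3/32)*(-3))*(-3) = -21*(7 - 9/32)*(-3) = -21*215/32*(-3) = -4515/32*(-3) = 13545/32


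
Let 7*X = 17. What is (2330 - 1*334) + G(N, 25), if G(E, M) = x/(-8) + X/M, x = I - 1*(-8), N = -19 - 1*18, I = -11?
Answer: 2795061/1400 ≈ 1996.5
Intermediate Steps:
X = 17/7 (X = (1/7)*17 = 17/7 ≈ 2.4286)
N = -37 (N = -19 - 18 = -37)
x = -3 (x = -11 - 1*(-8) = -11 + 8 = -3)
G(E, M) = 3/8 + 17/(7*M) (G(E, M) = -3/(-8) + 17/(7*M) = -3*(-1/8) + 17/(7*M) = 3/8 + 17/(7*M))
(2330 - 1*334) + G(N, 25) = (2330 - 1*334) + (1/56)*(136 + 21*25)/25 = (2330 - 334) + (1/56)*(1/25)*(136 + 525) = 1996 + (1/56)*(1/25)*661 = 1996 + 661/1400 = 2795061/1400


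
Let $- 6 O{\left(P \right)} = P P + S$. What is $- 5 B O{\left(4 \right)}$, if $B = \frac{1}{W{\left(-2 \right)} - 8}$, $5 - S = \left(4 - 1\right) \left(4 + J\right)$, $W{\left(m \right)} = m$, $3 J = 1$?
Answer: $- \frac{2}{3} \approx -0.66667$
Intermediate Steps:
$J = \frac{1}{3}$ ($J = \frac{1}{3} \cdot 1 = \frac{1}{3} \approx 0.33333$)
$S = -8$ ($S = 5 - \left(4 - 1\right) \left(4 + \frac{1}{3}\right) = 5 - 3 \cdot \frac{13}{3} = 5 - 13 = -8$)
$O{\left(P \right)} = \frac{4}{3} - \frac{P^{2}}{6}$ ($O{\left(P \right)} = - \frac{P P - 8}{6} = - \frac{P^{2} - 8}{6} = - \frac{-8 + P^{2}}{6} = \frac{4}{3} - \frac{P^{2}}{6}$)
$B = - \frac{1}{10}$ ($B = \frac{1}{-2 - 8} = \frac{1}{-10} = - \frac{1}{10} \approx -0.1$)
$- 5 B O{\left(4 \right)} = \left(-5\right) \left(- \frac{1}{10}\right) \left(\frac{4}{3} - \frac{4^{2}}{6}\right) = \frac{\frac{4}{3} - \frac{8}{3}}{2} = \frac{1}{2} \left(- \frac{4}{3}\right) = - \frac{2}{3}$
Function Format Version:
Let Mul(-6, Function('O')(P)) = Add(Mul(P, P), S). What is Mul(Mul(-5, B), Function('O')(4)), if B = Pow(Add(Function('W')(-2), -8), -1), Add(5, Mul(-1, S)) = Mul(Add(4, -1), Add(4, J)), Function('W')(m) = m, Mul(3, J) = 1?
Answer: Rational(-2, 3) ≈ -0.66667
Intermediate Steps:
J = Rational(1, 3) (J = Mul(Rational(1, 3), 1) = Rational(1, 3) ≈ 0.33333)
S = -8 (S = Add(5, Mul(-1, Mul(Add(4, -1), Add(4, Rational(1, 3))))) = Add(5, Mul(-1, Mul(3, Rational(13, 3)))) = Add(5, Mul(-1, 13)) = Add(5, -13) = -8)
Function('O')(P) = Add(Rational(4, 3), Mul(Rational(-1, 6), Pow(P, 2))) (Function('O')(P) = Mul(Rational(-1, 6), Add(Mul(P, P), -8)) = Mul(Rational(-1, 6), Add(Pow(P, 2), -8)) = Mul(Rational(-1, 6), Add(-8, Pow(P, 2))) = Add(Rational(4, 3), Mul(Rational(-1, 6), Pow(P, 2))))
B = Rational(-1, 10) (B = Pow(Add(-2, -8), -1) = Pow(-10, -1) = Rational(-1, 10) ≈ -0.10000)
Mul(Mul(-5, B), Function('O')(4)) = Mul(Mul(-5, Rational(-1, 10)), Add(Rational(4, 3), Mul(Rational(-1, 6), Pow(4, 2)))) = Mul(Rational(1, 2), Add(Rational(4, 3), Mul(Rational(-1, 6), 16))) = Mul(Rational(1, 2), Add(Rational(4, 3), Rational(-8, 3))) = Mul(Rational(1, 2), Rational(-4, 3)) = Rational(-2, 3)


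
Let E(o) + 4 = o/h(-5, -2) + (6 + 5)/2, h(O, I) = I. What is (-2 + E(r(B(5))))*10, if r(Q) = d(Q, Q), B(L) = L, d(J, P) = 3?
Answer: -20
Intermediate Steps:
r(Q) = 3
E(o) = 3/2 - o/2 (E(o) = -4 + (o/(-2) + (6 + 5)/2) = -4 + (o*(-½) + 11*(½)) = -4 + (-o/2 + 11/2) = -4 + (11/2 - o/2) = 3/2 - o/2)
(-2 + E(r(B(5))))*10 = (-2 + (3/2 - ½*3))*10 = (-2 + (3/2 - 3/2))*10 = (-2 + 0)*10 = -2*10 = -20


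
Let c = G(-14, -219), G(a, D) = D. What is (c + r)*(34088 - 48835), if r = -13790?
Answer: 206590723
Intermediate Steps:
c = -219
(c + r)*(34088 - 48835) = (-219 - 13790)*(34088 - 48835) = -14009*(-14747) = 206590723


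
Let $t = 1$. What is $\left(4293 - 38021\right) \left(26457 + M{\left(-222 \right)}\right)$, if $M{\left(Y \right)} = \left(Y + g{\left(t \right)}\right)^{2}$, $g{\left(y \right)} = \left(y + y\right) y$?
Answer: $-2524776896$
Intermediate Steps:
$g{\left(y \right)} = 2 y^{2}$ ($g{\left(y \right)} = 2 y y = 2 y^{2}$)
$M{\left(Y \right)} = \left(2 + Y\right)^{2}$ ($M{\left(Y \right)} = \left(Y + 2 \cdot 1^{2}\right)^{2} = \left(Y + 2 \cdot 1\right)^{2} = \left(Y + 2\right)^{2} = \left(2 + Y\right)^{2}$)
$\left(4293 - 38021\right) \left(26457 + M{\left(-222 \right)}\right) = \left(4293 - 38021\right) \left(26457 + \left(2 - 222\right)^{2}\right) = - 33728 \left(26457 + \left(-220\right)^{2}\right) = - 33728 \left(26457 + 48400\right) = \left(-33728\right) 74857 = -2524776896$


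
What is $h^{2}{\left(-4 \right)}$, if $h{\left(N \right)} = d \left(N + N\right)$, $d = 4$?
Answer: $1024$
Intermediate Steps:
$h{\left(N \right)} = 8 N$ ($h{\left(N \right)} = 4 \left(N + N\right) = 4 \cdot 2 N = 8 N$)
$h^{2}{\left(-4 \right)} = \left(8 \left(-4\right)\right)^{2} = \left(-32\right)^{2} = 1024$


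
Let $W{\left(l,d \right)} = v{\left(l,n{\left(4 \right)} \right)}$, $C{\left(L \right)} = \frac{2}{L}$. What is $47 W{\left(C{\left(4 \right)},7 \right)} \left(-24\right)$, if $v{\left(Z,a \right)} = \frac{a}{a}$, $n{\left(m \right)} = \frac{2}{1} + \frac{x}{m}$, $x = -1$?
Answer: $-1128$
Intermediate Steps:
$n{\left(m \right)} = 2 - \frac{1}{m}$ ($n{\left(m \right)} = \frac{2}{1} - \frac{1}{m} = 2 \cdot 1 - \frac{1}{m} = 2 - \frac{1}{m}$)
$v{\left(Z,a \right)} = 1$
$W{\left(l,d \right)} = 1$
$47 W{\left(C{\left(4 \right)},7 \right)} \left(-24\right) = 47 \cdot 1 \left(-24\right) = 47 \left(-24\right) = -1128$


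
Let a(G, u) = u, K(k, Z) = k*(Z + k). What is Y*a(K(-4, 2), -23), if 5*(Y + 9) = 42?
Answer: 69/5 ≈ 13.800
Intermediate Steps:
Y = -3/5 (Y = -9 + (1/5)*42 = -9 + 42/5 = -3/5 ≈ -0.60000)
Y*a(K(-4, 2), -23) = -3/5*(-23) = 69/5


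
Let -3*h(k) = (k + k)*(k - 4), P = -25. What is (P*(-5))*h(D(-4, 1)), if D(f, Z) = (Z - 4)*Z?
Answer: -1750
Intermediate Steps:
D(f, Z) = Z*(-4 + Z) (D(f, Z) = (-4 + Z)*Z = Z*(-4 + Z))
h(k) = -2*k*(-4 + k)/3 (h(k) = -(k + k)*(k - 4)/3 = -2*k*(-4 + k)/3)
(P*(-5))*h(D(-4, 1)) = (-25*(-5))*(2*(1*(-4 + 1))*(4 - (-4 + 1))/3) = 125*(2*(1*(-3))*(4 - (-3))/3) = 125*((2/3)*(-3)*(4 - 1*(-3))) = 125*((2/3)*(-3)*(4 + 3)) = 125*((2/3)*(-3)*7) = 125*(-14) = -1750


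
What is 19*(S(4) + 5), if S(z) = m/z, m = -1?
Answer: 361/4 ≈ 90.250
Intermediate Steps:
S(z) = -1/z
19*(S(4) + 5) = 19*(-1/4 + 5) = 19*(-1*¼ + 5) = 19*(-¼ + 5) = 19*(19/4) = 361/4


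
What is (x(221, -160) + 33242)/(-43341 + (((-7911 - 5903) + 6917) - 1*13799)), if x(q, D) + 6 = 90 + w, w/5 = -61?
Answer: -33021/64037 ≈ -0.51565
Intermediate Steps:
w = -305 (w = 5*(-61) = -305)
x(q, D) = -221 (x(q, D) = -6 + (90 - 305) = -6 - 215 = -221)
(x(221, -160) + 33242)/(-43341 + (((-7911 - 5903) + 6917) - 1*13799)) = (-221 + 33242)/(-43341 + (((-7911 - 5903) + 6917) - 1*13799)) = 33021/(-43341 + ((-13814 + 6917) - 13799)) = 33021/(-43341 + (-6897 - 13799)) = 33021/(-43341 - 20696) = 33021/(-64037) = 33021*(-1/64037) = -33021/64037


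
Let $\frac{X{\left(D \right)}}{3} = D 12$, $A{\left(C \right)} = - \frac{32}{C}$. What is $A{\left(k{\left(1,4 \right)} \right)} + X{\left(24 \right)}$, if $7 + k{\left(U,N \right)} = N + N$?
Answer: $832$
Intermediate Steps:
$k{\left(U,N \right)} = -7 + 2 N$ ($k{\left(U,N \right)} = -7 + \left(N + N\right) = -7 + 2 N$)
$X{\left(D \right)} = 36 D$ ($X{\left(D \right)} = 3 D 12 = 3 \cdot 12 D = 36 D$)
$A{\left(k{\left(1,4 \right)} \right)} + X{\left(24 \right)} = - \frac{32}{-7 + 2 \cdot 4} + 36 \cdot 24 = - \frac{32}{-7 + 8} + 864 = - \frac{32}{1} + 864 = \left(-32\right) 1 + 864 = -32 + 864 = 832$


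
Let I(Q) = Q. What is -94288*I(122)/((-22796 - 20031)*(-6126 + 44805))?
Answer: 11503136/1656505533 ≈ 0.0069442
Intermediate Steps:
-94288*I(122)/((-22796 - 20031)*(-6126 + 44805)) = -94288*122/((-22796 - 20031)*(-6126 + 44805)) = -94288/(-42827*38679*(1/122)) = -94288/((-1656505533*1/122)) = -94288/(-1656505533/122) = -94288*(-122/1656505533) = 11503136/1656505533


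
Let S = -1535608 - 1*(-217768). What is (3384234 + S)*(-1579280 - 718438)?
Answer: -4747990688892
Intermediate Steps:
S = -1317840 (S = -1535608 + 217768 = -1317840)
(3384234 + S)*(-1579280 - 718438) = (3384234 - 1317840)*(-1579280 - 718438) = 2066394*(-2297718) = -4747990688892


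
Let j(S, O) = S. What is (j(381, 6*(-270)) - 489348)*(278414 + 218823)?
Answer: -243132484179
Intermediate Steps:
(j(381, 6*(-270)) - 489348)*(278414 + 218823) = (381 - 489348)*(278414 + 218823) = -488967*497237 = -243132484179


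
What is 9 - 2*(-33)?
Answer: 75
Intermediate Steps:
9 - 2*(-33) = 9 + 66 = 75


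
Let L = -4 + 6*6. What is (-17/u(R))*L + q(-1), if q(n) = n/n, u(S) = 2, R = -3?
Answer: -271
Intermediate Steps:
q(n) = 1
L = 32 (L = -4 + 36 = 32)
(-17/u(R))*L + q(-1) = -17/2*32 + 1 = -272 + 1 = -271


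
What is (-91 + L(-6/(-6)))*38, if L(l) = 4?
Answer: -3306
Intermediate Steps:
(-91 + L(-6/(-6)))*38 = (-91 + 4)*38 = -87*38 = -3306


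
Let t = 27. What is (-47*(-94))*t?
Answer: 119286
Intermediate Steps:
(-47*(-94))*t = -47*(-94)*27 = 4418*27 = 119286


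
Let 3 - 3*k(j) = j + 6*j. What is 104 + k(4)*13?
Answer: -13/3 ≈ -4.3333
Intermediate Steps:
k(j) = 1 - 7*j/3 (k(j) = 1 - (j + 6*j)/3 = 1 - 7*j/3)
104 + k(4)*13 = 104 + (1 - 7/3*4)*13 = 104 + (1 - 28/3)*13 = 104 - 25/3*13 = 104 - 325/3 = -13/3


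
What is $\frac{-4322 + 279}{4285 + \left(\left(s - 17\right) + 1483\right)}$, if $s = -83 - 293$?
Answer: $- \frac{4043}{5375} \approx -0.75219$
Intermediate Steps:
$s = -376$
$\frac{-4322 + 279}{4285 + \left(\left(s - 17\right) + 1483\right)} = \frac{-4322 + 279}{4285 + \left(\left(-376 - 17\right) + 1483\right)} = - \frac{4043}{4285 + \left(\left(-376 - 17\right) + 1483\right)} = - \frac{4043}{4285 + \left(-393 + 1483\right)} = - \frac{4043}{4285 + 1090} = - \frac{4043}{5375}$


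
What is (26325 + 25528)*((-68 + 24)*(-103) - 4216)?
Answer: 16385548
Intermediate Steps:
(26325 + 25528)*((-68 + 24)*(-103) - 4216) = 51853*(-44*(-103) - 4216) = 51853*(4532 - 4216) = 51853*316 = 16385548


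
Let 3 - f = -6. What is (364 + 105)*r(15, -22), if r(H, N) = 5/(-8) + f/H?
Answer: -469/40 ≈ -11.725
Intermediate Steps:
f = 9 (f = 3 - 1*(-6) = 3 + 6 = 9)
r(H, N) = -5/8 + 9/H (r(H, N) = 5/(-8) + 9/H = 5*(-⅛) + 9/H = -5/8 + 9/H)
(364 + 105)*r(15, -22) = (364 + 105)*(-5/8 + 9/15) = 469*(-5/8 + 9*(1/15)) = 469*(-5/8 + ⅗) = 469*(-1/40) = -469/40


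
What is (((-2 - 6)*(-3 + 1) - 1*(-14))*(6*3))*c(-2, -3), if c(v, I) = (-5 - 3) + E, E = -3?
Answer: -5940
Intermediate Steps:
c(v, I) = -11 (c(v, I) = (-5 - 3) - 3 = -8 - 3 = -11)
(((-2 - 6)*(-3 + 1) - 1*(-14))*(6*3))*c(-2, -3) = (((-2 - 6)*(-3 + 1) - 1*(-14))*(6*3))*(-11) = ((-8*(-2) + 14)*18)*(-11) = ((16 + 14)*18)*(-11) = (30*18)*(-11) = 540*(-11) = -5940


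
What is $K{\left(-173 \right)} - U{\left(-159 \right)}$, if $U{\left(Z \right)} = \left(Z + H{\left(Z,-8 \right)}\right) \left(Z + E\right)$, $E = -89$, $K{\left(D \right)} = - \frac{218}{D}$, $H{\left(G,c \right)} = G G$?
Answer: $\frac{1077834506}{173} \approx 6.2303 \cdot 10^{6}$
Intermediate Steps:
$H{\left(G,c \right)} = G^{2}$
$U{\left(Z \right)} = \left(-89 + Z\right) \left(Z + Z^{2}\right)$ ($U{\left(Z \right)} = \left(Z + Z^{2}\right) \left(Z - 89\right) = \left(Z + Z^{2}\right) \left(-89 + Z\right) = \left(-89 + Z\right) \left(Z + Z^{2}\right)$)
$K{\left(-173 \right)} - U{\left(-159 \right)} = - \frac{218}{-173} - - 159 \left(-89 + \left(-159\right)^{2} - -13992\right) = \left(-218\right) \left(- \frac{1}{173}\right) - - 159 \left(-89 + 25281 + 13992\right) = \frac{218}{173} - \left(-159\right) 39184 = \frac{218}{173} - -6230256 = \frac{218}{173} + 6230256 = \frac{1077834506}{173}$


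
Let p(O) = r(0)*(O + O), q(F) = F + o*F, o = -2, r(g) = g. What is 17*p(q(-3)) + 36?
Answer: 36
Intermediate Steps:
q(F) = -F (q(F) = F - 2*F = -F)
p(O) = 0 (p(O) = 0*(O + O) = 0*(2*O) = 0)
17*p(q(-3)) + 36 = 17*0 + 36 = 0 + 36 = 36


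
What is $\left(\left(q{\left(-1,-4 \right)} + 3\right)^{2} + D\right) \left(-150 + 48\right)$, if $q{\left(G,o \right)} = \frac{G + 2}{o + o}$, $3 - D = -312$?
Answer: $- \frac{1055139}{32} \approx -32973.0$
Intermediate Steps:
$D = 315$ ($D = 3 - -312 = 3 + 312 = 315$)
$q{\left(G,o \right)} = \frac{2 + G}{2 o}$
$\left(\left(q{\left(-1,-4 \right)} + 3\right)^{2} + D\right) \left(-150 + 48\right) = \left(\left(\frac{2 - 1}{2 \left(-4\right)} + 3\right)^{2} + 315\right) \left(-150 + 48\right) = \left(\left(\frac{1}{2} \left(- \frac{1}{4}\right) 1 + 3\right)^{2} + 315\right) \left(-102\right) = \left(\left(- \frac{1}{8} + 3\right)^{2} + 315\right) \left(-102\right) = \left(\left(\frac{23}{8}\right)^{2} + 315\right) \left(-102\right) = \left(\frac{529}{64} + 315\right) \left(-102\right) = \frac{20689}{64} \left(-102\right) = - \frac{1055139}{32}$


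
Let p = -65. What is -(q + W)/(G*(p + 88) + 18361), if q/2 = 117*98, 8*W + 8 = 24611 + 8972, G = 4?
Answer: -217031/147624 ≈ -1.4702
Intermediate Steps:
W = 33575/8 (W = -1 + (24611 + 8972)/8 = -1 + (⅛)*33583 = -1 + 33583/8 = 33575/8 ≈ 4196.9)
q = 22932 (q = 2*(117*98) = 2*11466 = 22932)
-(q + W)/(G*(p + 88) + 18361) = -(22932 + 33575/8)/(4*(-65 + 88) + 18361) = -217031/(8*(4*23 + 18361)) = -217031/(8*(92 + 18361)) = -217031/(8*18453) = -1*217031/147624 = -217031/147624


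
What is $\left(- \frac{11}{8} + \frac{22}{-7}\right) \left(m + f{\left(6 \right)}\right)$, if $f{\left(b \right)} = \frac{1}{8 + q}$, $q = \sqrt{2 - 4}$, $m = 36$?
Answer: $\frac{253 \left(- 36 \sqrt{2} + 289 i\right)}{56 \left(\sqrt{2} - 8 i\right)} \approx -163.19 + 0.096806 i$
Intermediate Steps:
$q = i \sqrt{2}$ ($q = \sqrt{-2} = i \sqrt{2} \approx 1.4142 i$)
$f{\left(b \right)} = \frac{1}{8 + i \sqrt{2}}$
$\left(- \frac{11}{8} + \frac{22}{-7}\right) \left(m + f{\left(6 \right)}\right) = \left(- \frac{11}{8} + \frac{22}{-7}\right) \left(36 + \left(\frac{4}{33} - \frac{i \sqrt{2}}{66}\right)\right) = \left(\left(-11\right) \frac{1}{8} + 22 \left(- \frac{1}{7}\right)\right) \left(\frac{1192}{33} - \frac{i \sqrt{2}}{66}\right) = \left(- \frac{11}{8} - \frac{22}{7}\right) \left(\frac{1192}{33} - \frac{i \sqrt{2}}{66}\right) = - \frac{253 \left(\frac{1192}{33} - \frac{i \sqrt{2}}{66}\right)}{56} = - \frac{3427}{21} + \frac{23 i \sqrt{2}}{336}$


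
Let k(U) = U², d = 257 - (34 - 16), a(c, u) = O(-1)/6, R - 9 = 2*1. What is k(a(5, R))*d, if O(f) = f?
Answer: 239/36 ≈ 6.6389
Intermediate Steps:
R = 11 (R = 9 + 2*1 = 9 + 2 = 11)
a(c, u) = -⅙ (a(c, u) = -1/6 = -1*⅙ = -⅙)
d = 239 (d = 257 - 1*18 = 257 - 18 = 239)
k(a(5, R))*d = (-⅙)²*239 = (1/36)*239 = 239/36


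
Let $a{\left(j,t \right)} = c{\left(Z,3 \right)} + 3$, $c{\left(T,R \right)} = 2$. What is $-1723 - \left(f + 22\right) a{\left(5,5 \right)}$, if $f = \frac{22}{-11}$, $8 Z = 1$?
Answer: $-1823$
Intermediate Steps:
$Z = \frac{1}{8}$ ($Z = \frac{1}{8} \cdot 1 = \frac{1}{8} \approx 0.125$)
$a{\left(j,t \right)} = 5$ ($a{\left(j,t \right)} = 2 + 3 = 5$)
$f = -2$ ($f = 22 \left(- \frac{1}{11}\right) = -2$)
$-1723 - \left(f + 22\right) a{\left(5,5 \right)} = -1723 - \left(-2 + 22\right) 5 = -1723 - 20 \cdot 5 = -1723 - 100 = -1823$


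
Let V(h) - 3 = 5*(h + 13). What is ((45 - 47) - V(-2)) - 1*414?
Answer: -474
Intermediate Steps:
V(h) = 68 + 5*h (V(h) = 3 + 5*(h + 13) = 3 + 5*(13 + h) = 3 + (65 + 5*h) = 68 + 5*h)
((45 - 47) - V(-2)) - 1*414 = ((45 - 47) - (68 + 5*(-2))) - 1*414 = (-2 - (68 - 10)) - 414 = (-2 - 1*58) - 414 = (-2 - 58) - 414 = -60 - 414 = -474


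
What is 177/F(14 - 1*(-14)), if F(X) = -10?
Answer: -177/10 ≈ -17.700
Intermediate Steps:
177/F(14 - 1*(-14)) = 177/(-10) = 177*(-⅒) = -177/10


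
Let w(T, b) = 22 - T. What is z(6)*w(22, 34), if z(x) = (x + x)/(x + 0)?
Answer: 0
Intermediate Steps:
z(x) = 2 (z(x) = (2*x)/x = 2)
z(6)*w(22, 34) = 2*(22 - 1*22) = 2*(22 - 22) = 2*0 = 0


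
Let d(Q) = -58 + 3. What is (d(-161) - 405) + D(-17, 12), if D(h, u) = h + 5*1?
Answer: -472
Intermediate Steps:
D(h, u) = 5 + h (D(h, u) = h + 5 = 5 + h)
d(Q) = -55
(d(-161) - 405) + D(-17, 12) = (-55 - 405) + (5 - 17) = -460 - 12 = -472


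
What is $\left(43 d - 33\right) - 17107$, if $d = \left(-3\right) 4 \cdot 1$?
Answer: $-17656$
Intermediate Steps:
$d = -12$ ($d = \left(-12\right) 1 = -12$)
$\left(43 d - 33\right) - 17107 = \left(43 \left(-12\right) - 33\right) - 17107 = \left(-516 - 33\right) - 17107 = -549 - 17107 = -17656$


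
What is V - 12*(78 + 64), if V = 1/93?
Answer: -158471/93 ≈ -1704.0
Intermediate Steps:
V = 1/93 ≈ 0.010753
V - 12*(78 + 64) = 1/93 - 12*(78 + 64) = 1/93 - 12*142 = 1/93 - 1704 = -158471/93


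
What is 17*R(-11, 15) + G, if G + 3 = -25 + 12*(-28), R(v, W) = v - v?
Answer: -364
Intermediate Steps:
R(v, W) = 0
G = -364 (G = -3 + (-25 + 12*(-28)) = -3 + (-25 - 336) = -3 - 361 = -364)
17*R(-11, 15) + G = 17*0 - 364 = 0 - 364 = -364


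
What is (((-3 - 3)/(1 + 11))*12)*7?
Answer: -42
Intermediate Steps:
(((-3 - 3)/(1 + 11))*12)*7 = (-6/12*12)*7 = (-6*1/12*12)*7 = -½*12*7 = -6*7 = -42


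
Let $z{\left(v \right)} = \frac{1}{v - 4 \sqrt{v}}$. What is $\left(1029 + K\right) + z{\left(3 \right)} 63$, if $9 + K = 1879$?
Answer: $\frac{37624}{13} - \frac{84 \sqrt{3}}{13} \approx 2883.0$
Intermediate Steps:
$K = 1870$ ($K = -9 + 1879 = 1870$)
$\left(1029 + K\right) + z{\left(3 \right)} 63 = \left(1029 + 1870\right) + \frac{1}{3 - 4 \sqrt{3}} \cdot 63 = 2899 + \frac{63}{3 - 4 \sqrt{3}}$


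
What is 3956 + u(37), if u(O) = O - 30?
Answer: 3963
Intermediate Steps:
u(O) = -30 + O
3956 + u(37) = 3956 + (-30 + 37) = 3956 + 7 = 3963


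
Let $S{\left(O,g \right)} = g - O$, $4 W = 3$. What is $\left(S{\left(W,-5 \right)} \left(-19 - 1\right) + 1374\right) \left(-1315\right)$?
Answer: $-1958035$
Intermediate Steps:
$W = \frac{3}{4}$ ($W = \frac{1}{4} \cdot 3 = \frac{3}{4} \approx 0.75$)
$\left(S{\left(W,-5 \right)} \left(-19 - 1\right) + 1374\right) \left(-1315\right) = \left(\left(-5 - \frac{3}{4}\right) \left(-19 - 1\right) + 1374\right) \left(-1315\right) = \left(\left(-5 - \frac{3}{4}\right) \left(-20\right) + 1374\right) \left(-1315\right) = \left(\left(- \frac{23}{4}\right) \left(-20\right) + 1374\right) \left(-1315\right) = \left(115 + 1374\right) \left(-1315\right) = 1489 \left(-1315\right) = -1958035$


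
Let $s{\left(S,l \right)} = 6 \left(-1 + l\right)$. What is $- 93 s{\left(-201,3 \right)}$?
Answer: $-1116$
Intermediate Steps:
$s{\left(S,l \right)} = -6 + 6 l$
$- 93 s{\left(-201,3 \right)} = - 93 \left(-6 + 6 \cdot 3\right) = - 93 \left(-6 + 18\right) = \left(-93\right) 12 = -1116$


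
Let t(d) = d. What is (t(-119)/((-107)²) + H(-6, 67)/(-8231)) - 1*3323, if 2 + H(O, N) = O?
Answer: -313149505134/94236719 ≈ -3323.0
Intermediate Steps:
H(O, N) = -2 + O
(t(-119)/((-107)²) + H(-6, 67)/(-8231)) - 1*3323 = (-119/((-107)²) + (-2 - 6)/(-8231)) - 1*3323 = (-119/11449 - 8*(-1/8231)) - 3323 = (-119*1/11449 + 8/8231) - 3323 = (-119/11449 + 8/8231) - 3323 = -887897/94236719 - 3323 = -313149505134/94236719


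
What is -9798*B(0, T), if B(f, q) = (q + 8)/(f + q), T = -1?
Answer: 68586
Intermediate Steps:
B(f, q) = (8 + q)/(f + q)
-9798*B(0, T) = -9798*(8 - 1)/(0 - 1) = -9798*7/(-1) = -(-9798)*7 = -9798*(-7) = 68586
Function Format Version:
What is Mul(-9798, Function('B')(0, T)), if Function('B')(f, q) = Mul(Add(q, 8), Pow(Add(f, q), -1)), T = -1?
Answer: 68586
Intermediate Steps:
Function('B')(f, q) = Mul(Pow(Add(f, q), -1), Add(8, q)) (Function('B')(f, q) = Mul(Add(8, q), Pow(Add(f, q), -1)) = Mul(Pow(Add(f, q), -1), Add(8, q)))
Mul(-9798, Function('B')(0, T)) = Mul(-9798, Mul(Pow(Add(0, -1), -1), Add(8, -1))) = Mul(-9798, Mul(Pow(-1, -1), 7)) = Mul(-9798, Mul(-1, 7)) = Mul(-9798, -7) = 68586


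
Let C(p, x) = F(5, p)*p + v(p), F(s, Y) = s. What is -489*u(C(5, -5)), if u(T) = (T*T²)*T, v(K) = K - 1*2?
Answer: -300566784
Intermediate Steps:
v(K) = -2 + K (v(K) = K - 2 = -2 + K)
C(p, x) = -2 + 6*p (C(p, x) = 5*p + (-2 + p) = -2 + 6*p)
u(T) = T⁴ (u(T) = T³*T = T⁴)
-489*u(C(5, -5)) = -489*(-2 + 6*5)⁴ = -489*(-2 + 30)⁴ = -489*28⁴ = -489*614656 = -300566784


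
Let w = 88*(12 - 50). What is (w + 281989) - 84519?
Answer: 194126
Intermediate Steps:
w = -3344 (w = 88*(-38) = -3344)
(w + 281989) - 84519 = (-3344 + 281989) - 84519 = 278645 - 84519 = 194126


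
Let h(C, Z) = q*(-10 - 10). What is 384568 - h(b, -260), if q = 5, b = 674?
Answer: 384668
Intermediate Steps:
h(C, Z) = -100 (h(C, Z) = 5*(-10 - 10) = 5*(-20) = -100)
384568 - h(b, -260) = 384568 - 1*(-100) = 384568 + 100 = 384668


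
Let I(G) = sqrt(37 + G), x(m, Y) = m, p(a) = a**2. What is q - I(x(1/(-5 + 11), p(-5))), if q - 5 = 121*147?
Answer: 17792 - sqrt(1338)/6 ≈ 17786.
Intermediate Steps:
q = 17792 (q = 5 + 121*147 = 5 + 17787 = 17792)
q - I(x(1/(-5 + 11), p(-5))) = 17792 - sqrt(37 + 1/(-5 + 11)) = 17792 - sqrt(37 + 1/6) = 17792 - sqrt(223/6) = 17792 - sqrt(1338)/6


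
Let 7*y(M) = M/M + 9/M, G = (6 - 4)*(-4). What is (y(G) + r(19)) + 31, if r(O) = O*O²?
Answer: 385839/56 ≈ 6890.0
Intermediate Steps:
r(O) = O³
G = -8 (G = 2*(-4) = -8)
y(M) = ⅐ + 9/(7*M) (y(M) = (M/M + 9/M)/7 = (1 + 9/M)/7 = ⅐ + 9/(7*M))
(y(G) + r(19)) + 31 = ((⅐)*(9 - 8)/(-8) + 19³) + 31 = ((⅐)*(-⅛)*1 + 6859) + 31 = (-1/56 + 6859) + 31 = 384103/56 + 31 = 385839/56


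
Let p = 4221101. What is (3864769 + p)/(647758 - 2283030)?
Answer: -4042935/817636 ≈ -4.9447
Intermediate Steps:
(3864769 + p)/(647758 - 2283030) = (3864769 + 4221101)/(647758 - 2283030) = 8085870/(-1635272) = 8085870*(-1/1635272) = -4042935/817636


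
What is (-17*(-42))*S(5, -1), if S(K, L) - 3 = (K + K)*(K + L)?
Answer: 30702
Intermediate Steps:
S(K, L) = 3 + 2*K*(K + L) (S(K, L) = 3 + (K + K)*(K + L) = 3 + (2*K)*(K + L) = 3 + 2*K*(K + L))
(-17*(-42))*S(5, -1) = (-17*(-42))*(3 + 2*5² + 2*5*(-1)) = 714*(3 + 2*25 - 10) = 714*(3 + 50 - 10) = 714*43 = 30702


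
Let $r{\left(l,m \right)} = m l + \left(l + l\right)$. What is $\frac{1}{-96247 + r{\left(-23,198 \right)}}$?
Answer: $- \frac{1}{100847} \approx -9.916 \cdot 10^{-6}$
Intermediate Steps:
$r{\left(l,m \right)} = 2 l + l m$ ($r{\left(l,m \right)} = l m + 2 l = 2 l + l m$)
$\frac{1}{-96247 + r{\left(-23,198 \right)}} = \frac{1}{-96247 - 23 \left(2 + 198\right)} = \frac{1}{-96247 - 4600} = \frac{1}{-100847} = - \frac{1}{100847}$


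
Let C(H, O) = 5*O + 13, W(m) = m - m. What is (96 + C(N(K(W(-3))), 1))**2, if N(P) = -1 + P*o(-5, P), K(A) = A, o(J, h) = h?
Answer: 12996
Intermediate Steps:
W(m) = 0
N(P) = -1 + P**2 (N(P) = -1 + P*P = -1 + P**2)
C(H, O) = 13 + 5*O
(96 + C(N(K(W(-3))), 1))**2 = (96 + (13 + 5*1))**2 = (96 + (13 + 5))**2 = (96 + 18)**2 = 114**2 = 12996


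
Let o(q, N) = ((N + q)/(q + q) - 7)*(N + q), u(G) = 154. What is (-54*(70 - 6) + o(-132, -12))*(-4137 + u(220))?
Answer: 110695536/11 ≈ 1.0063e+7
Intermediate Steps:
o(q, N) = (-7 + (N + q)/(2*q))*(N + q) (o(q, N) = ((N + q)/((2*q)) - 7)*(N + q) = ((N + q)*(1/(2*q)) - 7)*(N + q) = ((N + q)/(2*q) - 7)*(N + q) = (-7 + (N + q)/(2*q))*(N + q))
(-54*(70 - 6) + o(-132, -12))*(-4137 + u(220)) = (-54*(70 - 6) + (½)*((-12)² - 1*(-132)*(12*(-12) + 13*(-132)))/(-132))*(-4137 + 154) = (-54*64 + (½)*(-1/132)*(144 - 1*(-132)*(-144 - 1716)))*(-3983) = (-3456 + (½)*(-1/132)*(144 - 1*(-132)*(-1860)))*(-3983) = (-3456 + (½)*(-1/132)*(144 - 245520))*(-3983) = (-3456 + (½)*(-1/132)*(-245376))*(-3983) = (-3456 + 10224/11)*(-3983) = -27792/11*(-3983) = 110695536/11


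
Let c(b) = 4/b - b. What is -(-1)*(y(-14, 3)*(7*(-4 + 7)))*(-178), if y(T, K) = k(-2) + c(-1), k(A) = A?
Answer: 18690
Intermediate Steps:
c(b) = -b + 4/b
y(T, K) = -5 (y(T, K) = -2 + (-1*(-1) + 4/(-1)) = -2 + (1 + 4*(-1)) = -2 + (1 - 4) = -2 - 3 = -5)
-(-1)*(y(-14, 3)*(7*(-4 + 7)))*(-178) = -(-1)*-35*(-4 + 7)*(-178) = -(-1)*-35*3*(-178) = -(-1)*-5*21*(-178) = -(-1)*(-105*(-178)) = -(-1)*18690 = -1*(-18690) = 18690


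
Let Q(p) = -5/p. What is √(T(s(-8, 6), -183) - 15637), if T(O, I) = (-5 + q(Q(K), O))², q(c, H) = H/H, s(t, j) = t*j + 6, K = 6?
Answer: I*√15621 ≈ 124.98*I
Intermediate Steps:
s(t, j) = 6 + j*t (s(t, j) = j*t + 6 = 6 + j*t)
q(c, H) = 1
T(O, I) = 16 (T(O, I) = (-5 + 1)² = (-4)² = 16)
√(T(s(-8, 6), -183) - 15637) = √(16 - 15637) = √(-15621) = I*√15621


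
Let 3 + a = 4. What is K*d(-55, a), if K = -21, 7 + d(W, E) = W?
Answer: 1302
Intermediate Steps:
a = 1 (a = -3 + 4 = 1)
d(W, E) = -7 + W
K*d(-55, a) = -21*(-7 - 55) = -21*(-62) = 1302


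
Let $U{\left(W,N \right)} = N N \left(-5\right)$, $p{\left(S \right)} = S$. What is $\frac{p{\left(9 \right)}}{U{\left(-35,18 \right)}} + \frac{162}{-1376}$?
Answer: $- \frac{3817}{30960} \approx -0.12329$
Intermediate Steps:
$U{\left(W,N \right)} = - 5 N^{2}$ ($U{\left(W,N \right)} = N^{2} \left(-5\right) = - 5 N^{2}$)
$\frac{p{\left(9 \right)}}{U{\left(-35,18 \right)}} + \frac{162}{-1376} = \frac{9}{\left(-5\right) 18^{2}} + \frac{162}{-1376} = \frac{9}{\left(-5\right) 324} + 162 \left(- \frac{1}{1376}\right) = \frac{9}{-1620} - \frac{81}{688} = 9 \left(- \frac{1}{1620}\right) - \frac{81}{688} = - \frac{1}{180} - \frac{81}{688} = - \frac{3817}{30960}$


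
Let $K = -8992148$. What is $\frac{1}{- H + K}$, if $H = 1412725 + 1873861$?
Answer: $- \frac{1}{12278734} \approx -8.1442 \cdot 10^{-8}$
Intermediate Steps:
$H = 3286586$
$\frac{1}{- H + K} = \frac{1}{\left(-1\right) 3286586 - 8992148} = \frac{1}{-3286586 - 8992148} = \frac{1}{-12278734} = - \frac{1}{12278734}$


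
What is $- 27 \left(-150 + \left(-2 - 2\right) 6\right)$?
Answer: $4698$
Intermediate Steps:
$- 27 \left(-150 + \left(-2 - 2\right) 6\right) = - 27 \left(-150 - 24\right) = \left(-27\right) \left(-174\right) = 4698$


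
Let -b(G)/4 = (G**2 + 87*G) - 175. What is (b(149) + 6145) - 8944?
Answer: -142755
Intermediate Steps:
b(G) = 700 - 348*G - 4*G**2 (b(G) = -4*((G**2 + 87*G) - 175) = -4*(-175 + G**2 + 87*G) = 700 - 348*G - 4*G**2)
(b(149) + 6145) - 8944 = ((700 - 348*149 - 4*149**2) + 6145) - 8944 = ((700 - 51852 - 4*22201) + 6145) - 8944 = ((700 - 51852 - 88804) + 6145) - 8944 = (-139956 + 6145) - 8944 = -133811 - 8944 = -142755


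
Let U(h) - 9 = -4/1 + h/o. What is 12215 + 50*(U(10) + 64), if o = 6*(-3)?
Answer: 140735/9 ≈ 15637.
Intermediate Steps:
o = -18
U(h) = 5 - h/18 (U(h) = 9 + (-4/1 + h/(-18)) = 9 + (-4*1 + h*(-1/18)) = 9 + (-4 - h/18) = 5 - h/18)
12215 + 50*(U(10) + 64) = 12215 + 50*((5 - 1/18*10) + 64) = 12215 + 50*((5 - 5/9) + 64) = 12215 + 50*(40/9 + 64) = 12215 + 50*(616/9) = 12215 + 30800/9 = 140735/9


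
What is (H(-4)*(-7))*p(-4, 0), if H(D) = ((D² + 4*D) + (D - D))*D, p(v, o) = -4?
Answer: 0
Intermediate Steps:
H(D) = D*(D² + 4*D) (H(D) = ((D² + 4*D) + 0)*D = (D² + 4*D)*D = D*(D² + 4*D))
(H(-4)*(-7))*p(-4, 0) = (((-4)²*(4 - 4))*(-7))*(-4) = ((16*0)*(-7))*(-4) = (0*(-7))*(-4) = 0*(-4) = 0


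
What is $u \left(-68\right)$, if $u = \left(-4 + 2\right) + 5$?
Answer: $-204$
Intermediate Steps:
$u = 3$ ($u = -2 + 5 = 3$)
$u \left(-68\right) = 3 \left(-68\right) = -204$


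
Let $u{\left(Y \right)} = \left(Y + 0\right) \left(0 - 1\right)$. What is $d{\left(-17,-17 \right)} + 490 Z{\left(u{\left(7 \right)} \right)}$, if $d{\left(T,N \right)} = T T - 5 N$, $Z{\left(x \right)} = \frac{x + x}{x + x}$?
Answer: $864$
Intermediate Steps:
$u{\left(Y \right)} = - Y$ ($u{\left(Y \right)} = Y \left(-1\right) = - Y$)
$Z{\left(x \right)} = 1$ ($Z{\left(x \right)} = \frac{2 x}{2 x} = 2 x \frac{1}{2 x} = 1$)
$d{\left(T,N \right)} = T^{2} - 5 N$
$d{\left(-17,-17 \right)} + 490 Z{\left(u{\left(7 \right)} \right)} = \left(\left(-17\right)^{2} - -85\right) + 490 \cdot 1 = \left(289 + 85\right) + 490 = 374 + 490 = 864$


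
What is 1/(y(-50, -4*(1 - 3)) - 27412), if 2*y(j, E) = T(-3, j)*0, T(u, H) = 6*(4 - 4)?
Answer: -1/27412 ≈ -3.6480e-5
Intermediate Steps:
T(u, H) = 0 (T(u, H) = 6*0 = 0)
y(j, E) = 0 (y(j, E) = (0*0)/2 = (½)*0 = 0)
1/(y(-50, -4*(1 - 3)) - 27412) = 1/(0 - 27412) = 1/(-27412) = -1/27412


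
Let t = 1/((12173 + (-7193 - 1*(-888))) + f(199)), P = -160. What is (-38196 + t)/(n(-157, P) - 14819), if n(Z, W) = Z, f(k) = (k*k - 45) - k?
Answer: 1727414099/677289600 ≈ 2.5505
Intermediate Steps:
f(k) = -45 + k² - k (f(k) = (k² - 45) - k = (-45 + k²) - k = -45 + k² - k)
t = 1/45225 (t = 1/((12173 + (-7193 - 1*(-888))) + (-45 + 199² - 1*199)) = 1/((12173 + (-7193 + 888)) + (-45 + 39601 - 199)) = 1/((12173 - 6305) + 39357) = 1/(5868 + 39357) = 1/45225 ≈ 2.2112e-5)
(-38196 + t)/(n(-157, P) - 14819) = (-38196 + 1/45225)/(-157 - 14819) = -1727414099/45225/(-14976) = -1727414099/45225*(-1/14976) = 1727414099/677289600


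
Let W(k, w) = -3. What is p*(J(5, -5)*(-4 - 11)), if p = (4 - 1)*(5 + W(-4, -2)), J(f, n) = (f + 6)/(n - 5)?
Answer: 99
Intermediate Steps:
J(f, n) = (6 + f)/(-5 + n)
p = 6 (p = (4 - 1)*(5 - 3) = 3*2 = 6)
p*(J(5, -5)*(-4 - 11)) = 6*(((6 + 5)/(-5 - 5))*(-4 - 11)) = 6*((11/(-10))*(-15)) = 6*(-⅒*11*(-15)) = 6*(-11/10*(-15)) = 6*(33/2) = 99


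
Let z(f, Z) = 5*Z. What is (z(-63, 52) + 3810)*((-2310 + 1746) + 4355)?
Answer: 15429370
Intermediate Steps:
(z(-63, 52) + 3810)*((-2310 + 1746) + 4355) = (5*52 + 3810)*((-2310 + 1746) + 4355) = (260 + 3810)*(-564 + 4355) = 4070*3791 = 15429370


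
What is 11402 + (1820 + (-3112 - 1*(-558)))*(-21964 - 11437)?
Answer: 24527736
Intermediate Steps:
11402 + (1820 + (-3112 - 1*(-558)))*(-21964 - 11437) = 11402 + (1820 + (-3112 + 558))*(-33401) = 11402 + (1820 - 2554)*(-33401) = 11402 - 734*(-33401) = 11402 + 24516334 = 24527736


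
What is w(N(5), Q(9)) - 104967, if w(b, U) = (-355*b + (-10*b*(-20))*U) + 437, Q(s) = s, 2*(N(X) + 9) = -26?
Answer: -136320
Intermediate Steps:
N(X) = -22 (N(X) = -9 + (½)*(-26) = -9 - 13 = -22)
w(b, U) = 437 - 355*b + 200*U*b (w(b, U) = (-355*b + (200*b)*U) + 437 = (-355*b + 200*U*b) + 437 = 437 - 355*b + 200*U*b)
w(N(5), Q(9)) - 104967 = (437 - 355*(-22) + 200*9*(-22)) - 104967 = (437 + 7810 - 39600) - 104967 = -31353 - 104967 = -136320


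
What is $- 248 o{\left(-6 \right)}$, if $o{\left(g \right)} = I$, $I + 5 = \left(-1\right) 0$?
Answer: $1240$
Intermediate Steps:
$I = -5$ ($I = -5 - 0 = -5 + 0 = -5$)
$o{\left(g \right)} = -5$
$- 248 o{\left(-6 \right)} = \left(-248\right) \left(-5\right) = 1240$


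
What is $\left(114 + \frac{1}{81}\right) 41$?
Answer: $\frac{378635}{81} \approx 4674.5$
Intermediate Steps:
$\left(114 + \frac{1}{81}\right) 41 = \frac{9235}{81} \cdot 41 = \frac{378635}{81}$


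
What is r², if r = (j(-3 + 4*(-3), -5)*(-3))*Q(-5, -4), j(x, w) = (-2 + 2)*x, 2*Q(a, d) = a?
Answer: 0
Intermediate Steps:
Q(a, d) = a/2
j(x, w) = 0 (j(x, w) = 0*x = 0)
r = 0 (r = (0*(-3))*((½)*(-5)) = 0*(-5/2) = 0)
r² = 0² = 0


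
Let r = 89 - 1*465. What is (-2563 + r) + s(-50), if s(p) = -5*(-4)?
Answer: -2919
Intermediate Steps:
s(p) = 20
r = -376 (r = 89 - 465 = -376)
(-2563 + r) + s(-50) = (-2563 - 376) + 20 = -2939 + 20 = -2919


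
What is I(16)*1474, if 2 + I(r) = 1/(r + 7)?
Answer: -66330/23 ≈ -2883.9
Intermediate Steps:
I(r) = -2 + 1/(7 + r) (I(r) = -2 + 1/(r + 7) = -2 + 1/(7 + r))
I(16)*1474 = ((-13 - 2*16)/(7 + 16))*1474 = ((-13 - 32)/23)*1474 = ((1/23)*(-45))*1474 = -45/23*1474 = -66330/23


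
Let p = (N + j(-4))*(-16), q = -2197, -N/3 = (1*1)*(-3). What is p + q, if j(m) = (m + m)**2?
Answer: -3365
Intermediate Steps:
N = 9 (N = -3*1*1*(-3) = -3*(-3) = 9)
j(m) = 4*m**2 (j(m) = (2*m)**2 = 4*m**2)
p = -1168 (p = (9 + 4*(-4)**2)*(-16) = (9 + 4*16)*(-16) = (9 + 64)*(-16) = 73*(-16) = -1168)
p + q = -1168 - 2197 = -3365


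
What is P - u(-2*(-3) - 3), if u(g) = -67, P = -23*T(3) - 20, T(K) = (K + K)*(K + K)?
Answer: -781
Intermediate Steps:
T(K) = 4*K**2 (T(K) = (2*K)*(2*K) = 4*K**2)
P = -848 (P = -92*3**2 - 20 = -92*9 - 20 = -23*36 - 20 = -828 - 20 = -848)
P - u(-2*(-3) - 3) = -848 - 1*(-67) = -848 + 67 = -781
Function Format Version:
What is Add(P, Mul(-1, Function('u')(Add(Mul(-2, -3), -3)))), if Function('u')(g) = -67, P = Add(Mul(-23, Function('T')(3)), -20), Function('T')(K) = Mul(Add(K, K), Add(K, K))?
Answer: -781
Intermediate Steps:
Function('T')(K) = Mul(4, Pow(K, 2)) (Function('T')(K) = Mul(Mul(2, K), Mul(2, K)) = Mul(4, Pow(K, 2)))
P = -848 (P = Add(Mul(-23, Mul(4, Pow(3, 2))), -20) = Add(Mul(-23, Mul(4, 9)), -20) = Add(Mul(-23, 36), -20) = Add(-828, -20) = -848)
Add(P, Mul(-1, Function('u')(Add(Mul(-2, -3), -3)))) = Add(-848, Mul(-1, -67)) = Add(-848, 67) = -781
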